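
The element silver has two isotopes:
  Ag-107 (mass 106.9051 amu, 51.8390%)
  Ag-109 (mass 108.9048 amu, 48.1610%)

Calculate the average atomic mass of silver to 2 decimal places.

107.87 amu

Average mass = Σ (abundance × isotope mass) = 0.518390 × 106.9051 + 0.481610 × 108.9048
= 55.41853 + 52.44964 = 107.86817 amu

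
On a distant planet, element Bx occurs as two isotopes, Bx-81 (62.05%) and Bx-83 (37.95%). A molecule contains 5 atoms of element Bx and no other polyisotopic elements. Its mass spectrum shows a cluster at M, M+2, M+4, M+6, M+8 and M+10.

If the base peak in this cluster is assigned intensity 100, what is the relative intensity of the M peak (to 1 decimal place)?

(0.6205 + 0.3795)^5 gives M 0.0920, M+2 0.2813, M+4 0.3441, M+6 0.2104, M+8 0.0644, M+10 0.0079; the largest is M+4.
P(M+4) = C(5,2) × 0.6205^3 × 0.3795^2 = 10 × 0.23890507 × 0.14402025 = 0.344072 (base)
P(M) = C(5,0) × 0.6205^5 × 0.3795^0 = 1 × 0.09198329 × 1.0000 = 0.091983
Relative intensity = 0.091983 / 0.344072 × 100 = 26.7

26.7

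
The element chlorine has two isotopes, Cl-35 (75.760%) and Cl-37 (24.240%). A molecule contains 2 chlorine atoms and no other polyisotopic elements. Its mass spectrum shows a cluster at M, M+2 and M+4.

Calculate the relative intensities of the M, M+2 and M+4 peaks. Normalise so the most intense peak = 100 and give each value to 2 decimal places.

100.00 : 63.99 : 10.24

Each Cl atom is independently Cl-35 (p = 0.75760) or Cl-37 (q = 0.24240); the cluster is the binomial expansion (p + q)^2.
P(M) = 0.75760^2 = 0.573958
P(M+2) = 2 × 0.75760^1 × 0.24240^1 = 0.367284
P(M+4) = 0.24240^2 = 0.058758
The M peak is largest (0.573958); scaling to 100 gives 100.00 : 63.99 : 10.24.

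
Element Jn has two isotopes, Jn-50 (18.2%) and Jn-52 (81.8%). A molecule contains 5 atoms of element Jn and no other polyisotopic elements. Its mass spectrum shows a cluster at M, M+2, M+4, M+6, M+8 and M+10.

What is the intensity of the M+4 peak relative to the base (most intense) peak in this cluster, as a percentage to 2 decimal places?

Term probabilities: M 0.0002, M+2 0.0045, M+4 0.0403, M+6 0.1813, M+8 0.4074, M+10 0.3662. Base peak = M+8.
P(M+8) = C(5,4) × 0.182^1 × 0.818^4 = 5 × 0.1820 × 0.44772693 = 0.407432 (base)
P(M+4) = C(5,2) × 0.182^3 × 0.818^2 = 10 × 0.00602857 × 0.669124 = 0.040339
Relative intensity = 0.040339 / 0.407432 × 100 = 9.90

9.90%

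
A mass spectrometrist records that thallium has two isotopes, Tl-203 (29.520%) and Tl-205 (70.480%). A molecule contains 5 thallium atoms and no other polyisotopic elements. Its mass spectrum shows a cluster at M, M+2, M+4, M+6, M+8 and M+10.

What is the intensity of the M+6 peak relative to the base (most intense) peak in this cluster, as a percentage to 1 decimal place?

Term probabilities: M 0.0022, M+2 0.0268, M+4 0.1278, M+6 0.3051, M+8 0.3642, M+10 0.1739. Base peak = M+8.
P(M+8) = C(5,4) × 0.29520^1 × 0.70480^4 = 5 × 0.2952 × 0.24675365 = 0.364208 (base)
P(M+6) = C(5,3) × 0.29520^2 × 0.70480^3 = 10 × 0.08714304 × 0.35010449 = 0.305092
Relative intensity = 0.305092 / 0.364208 × 100 = 83.8

83.8%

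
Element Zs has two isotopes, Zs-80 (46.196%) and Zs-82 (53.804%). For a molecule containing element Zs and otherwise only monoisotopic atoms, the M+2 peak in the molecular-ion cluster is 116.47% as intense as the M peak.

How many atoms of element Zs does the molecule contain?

The M+2/M ratio from n Zs atoms is n · q/p = n · 0.53804/0.46196.
n = 1.1647 × 0.46196/0.53804 = 1.00 ≈ 1

1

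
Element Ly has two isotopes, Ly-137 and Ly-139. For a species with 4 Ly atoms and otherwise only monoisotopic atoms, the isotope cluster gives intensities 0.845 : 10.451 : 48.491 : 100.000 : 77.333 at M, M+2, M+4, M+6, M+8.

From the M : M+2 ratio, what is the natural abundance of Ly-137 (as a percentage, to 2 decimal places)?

Write p for the Ly-137 fraction. I(M+2)/I(M) = [C(4,1)·p^3·(1−p)] / p^4 = 4·(1−p)/p = 10.451/0.845 = 12.3680
(1−p)/p = 12.3680/4 = 3.0920  ⇒  p = 1/(1 + 3.0920) = 0.2444
Ly-137: 24.44%, Ly-139: 75.56%.

24.44%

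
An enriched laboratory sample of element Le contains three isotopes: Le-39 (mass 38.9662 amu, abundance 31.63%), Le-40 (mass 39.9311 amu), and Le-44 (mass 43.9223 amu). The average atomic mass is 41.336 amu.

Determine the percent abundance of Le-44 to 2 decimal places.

Let x and y be the fractions of Le-40 and Le-44. Then x + y = 1 − 0.3163 = 0.6837 and 39.9311x + 43.9223y = 41.336 − 0.3163×38.9662 = 29.01099094.
Substituting: 39.9311x + 43.9223(0.6837 − x) = 29.01099094
(39.9311 − 43.9223)x = -1.01868557  ⇒  x = 0.25523, y = 0.42847
Le-40: 25.52%, Le-44: 42.85%.

42.85%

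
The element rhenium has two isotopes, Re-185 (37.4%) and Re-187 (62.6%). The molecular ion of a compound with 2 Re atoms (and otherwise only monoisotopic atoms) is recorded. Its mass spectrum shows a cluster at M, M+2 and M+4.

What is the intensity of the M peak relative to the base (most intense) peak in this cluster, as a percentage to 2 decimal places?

29.87%

(0.374 + 0.626)^2 gives M 0.1399, M+2 0.4682, M+4 0.3919; the largest is M+2.
P(M+2) = C(2,1) × 0.374^1 × 0.626^1 = 2 × 0.3740 × 0.6260 = 0.468248 (base)
P(M) = C(2,0) × 0.374^2 × 0.626^0 = 1 × 0.139876 × 1.0000 = 0.139876
Relative intensity = 0.139876 / 0.468248 × 100 = 29.87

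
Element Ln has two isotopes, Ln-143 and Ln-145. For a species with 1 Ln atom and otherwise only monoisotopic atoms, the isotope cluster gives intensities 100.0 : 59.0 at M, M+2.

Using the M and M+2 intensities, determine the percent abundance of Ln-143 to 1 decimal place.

62.9%

Let p = fractional abundance of Ln-143. I(M+2)/I(M) = [C(1,1)·p^0·(1−p)] / p^1 = 1·(1−p)/p = 59.0/100.0 = 0.5900
(1−p)/p = 0.5900/1 = 0.5900  ⇒  p = 1/(1 + 0.5900) = 0.6289
Ln-143: 62.9%, Ln-145: 37.1%.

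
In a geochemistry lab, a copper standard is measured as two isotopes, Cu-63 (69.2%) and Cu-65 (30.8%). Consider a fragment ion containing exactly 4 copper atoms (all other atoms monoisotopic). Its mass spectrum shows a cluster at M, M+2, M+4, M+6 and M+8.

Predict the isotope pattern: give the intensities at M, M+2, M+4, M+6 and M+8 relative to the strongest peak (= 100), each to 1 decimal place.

Each Cu atom is independently Cu-63 (p = 0.692) or Cu-65 (q = 0.308); the cluster is the binomial expansion (p + q)^4.
P(M) = 0.692^4 = 0.229311
P(M+2) = 4 × 0.692^3 × 0.308^1 = 0.408253
P(M+4) = 6 × 0.692^2 × 0.308^2 = 0.272562
P(M+6) = 4 × 0.692^1 × 0.308^3 = 0.080876
P(M+8) = 0.308^4 = 0.008999
The M+2 peak is largest (0.408253); scaling to 100 gives 56.2 : 100.0 : 66.8 : 19.8 : 2.2.

56.2 : 100.0 : 66.8 : 19.8 : 2.2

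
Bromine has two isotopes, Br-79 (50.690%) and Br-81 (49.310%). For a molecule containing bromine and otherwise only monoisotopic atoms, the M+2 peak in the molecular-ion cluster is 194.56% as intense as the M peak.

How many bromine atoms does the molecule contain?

With n Br atoms, P(M+2)/P(M) = C(n,1)·p^(n−1)q / p^n = n·q/p = n · 0.49310/0.50690.
n = 1.9456 × 0.50690/0.49310 = 2.00 ≈ 2

2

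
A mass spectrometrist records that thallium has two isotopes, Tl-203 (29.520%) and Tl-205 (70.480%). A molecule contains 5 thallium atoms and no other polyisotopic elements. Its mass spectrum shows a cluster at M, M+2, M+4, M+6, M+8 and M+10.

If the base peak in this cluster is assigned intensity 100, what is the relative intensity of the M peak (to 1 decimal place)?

Binomial terms of (0.29520 + 0.70480)^5: M 0.0022, M+2 0.0268, M+4 0.1278, M+6 0.3051, M+8 0.3642, M+10 0.1739 → M+8 is the base peak.
P(M+8) = C(5,4) × 0.29520^1 × 0.70480^4 = 5 × 0.2952 × 0.24675365 = 0.364208 (base)
P(M) = C(5,0) × 0.29520^5 × 0.70480^0 = 1 × 0.00224172 × 1.0000 = 0.002242
Relative intensity = 0.002242 / 0.364208 × 100 = 0.6

0.6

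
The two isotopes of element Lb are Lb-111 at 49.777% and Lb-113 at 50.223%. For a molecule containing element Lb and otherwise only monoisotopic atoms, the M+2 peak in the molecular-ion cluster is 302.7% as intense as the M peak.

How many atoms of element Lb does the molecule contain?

3

For n independent Lb atoms, I(M+2)/I(M) = n · (abundance Lb-113) / (abundance Lb-111) = n · 0.50223/0.49777.
n = 3.027 × 0.49777/0.50223 = 3.00 ≈ 3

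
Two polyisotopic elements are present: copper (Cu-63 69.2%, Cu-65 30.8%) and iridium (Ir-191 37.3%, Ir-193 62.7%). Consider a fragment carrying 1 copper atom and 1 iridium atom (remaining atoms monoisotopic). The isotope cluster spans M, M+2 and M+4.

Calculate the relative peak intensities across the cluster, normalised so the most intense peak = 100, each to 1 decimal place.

47.0 : 100.0 : 35.2

Copper pattern (n=1): 0.6920 : 0.3080
Iridium pattern (n=1): 0.3730 : 0.6270
Convolve the two distributions (both contribute in 2-u steps):
  M: 0.6920×0.3730 = 0.258116
  M+2: 0.6920×0.6270 + 0.3080×0.3730 = 0.548768
  M+4: 0.3080×0.6270 = 0.193116
Scale to base peak (0.548768) = 100: 47.0 : 100.0 : 35.2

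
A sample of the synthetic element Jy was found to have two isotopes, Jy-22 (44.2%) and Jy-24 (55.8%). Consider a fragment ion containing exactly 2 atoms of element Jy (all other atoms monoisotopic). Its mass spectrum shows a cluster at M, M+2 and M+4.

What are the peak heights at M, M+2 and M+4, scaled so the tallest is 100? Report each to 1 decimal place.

The 2 Jy atoms are independent, so intensities follow the terms of (0.442 + 0.558)^2.
P(M) = 0.442^2 = 0.195364
P(M+2) = 2 × 0.442^1 × 0.558^1 = 0.493272
P(M+4) = 0.558^2 = 0.311364
The M+2 peak is largest (0.493272); scaling to 100 gives 39.6 : 100.0 : 63.1.

39.6 : 100.0 : 63.1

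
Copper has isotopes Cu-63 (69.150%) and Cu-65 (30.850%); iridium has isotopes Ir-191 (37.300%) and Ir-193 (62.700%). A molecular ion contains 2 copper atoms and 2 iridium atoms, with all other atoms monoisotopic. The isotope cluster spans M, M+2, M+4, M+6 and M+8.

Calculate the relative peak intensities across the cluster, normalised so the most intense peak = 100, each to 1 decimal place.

16.6 : 70.6 : 100.0 : 53.0 : 9.3

Copper pattern (n=2): 0.47817225 : 0.4266555 : 0.09517225
Iridium pattern (n=2): 0.139129 : 0.467742 : 0.393129
Convolve the two distributions (both contribute in 2-u steps):
  M: 0.47817225×0.139129 = 0.066528
  M+2: 0.47817225×0.467742 + 0.4266555×0.139129 = 0.283021
  M+4: 0.47817225×0.393129 + 0.4266555×0.467742 + 0.09517225×0.139129 = 0.400789
  M+6: 0.4266555×0.393129 + 0.09517225×0.467742 = 0.212247
  M+8: 0.09517225×0.393129 = 0.037415
Scale to base peak (0.400789) = 100: 16.6 : 70.6 : 100.0 : 53.0 : 9.3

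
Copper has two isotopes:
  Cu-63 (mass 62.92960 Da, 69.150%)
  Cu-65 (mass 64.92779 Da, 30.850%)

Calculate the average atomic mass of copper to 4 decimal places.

Ar = Σ fᵢ·mᵢ = 0.69150 × 62.92960 + 0.30850 × 64.92779
= 43.515818 + 20.030223 = 63.546041 Da

63.5460 Da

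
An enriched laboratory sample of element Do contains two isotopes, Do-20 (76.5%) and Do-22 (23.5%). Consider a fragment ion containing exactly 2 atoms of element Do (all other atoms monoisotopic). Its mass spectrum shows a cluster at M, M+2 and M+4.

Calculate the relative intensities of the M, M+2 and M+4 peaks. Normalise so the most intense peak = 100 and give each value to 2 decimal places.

100.00 : 61.44 : 9.44

Each Do atom is independently Do-20 (p = 0.765) or Do-22 (q = 0.235); the cluster is the binomial expansion (p + q)^2.
P(M) = 0.765^2 = 0.585225
P(M+2) = 2 × 0.765^1 × 0.235^1 = 0.359550
P(M+4) = 0.235^2 = 0.055225
The M peak is largest (0.585225); scaling to 100 gives 100.00 : 61.44 : 9.44.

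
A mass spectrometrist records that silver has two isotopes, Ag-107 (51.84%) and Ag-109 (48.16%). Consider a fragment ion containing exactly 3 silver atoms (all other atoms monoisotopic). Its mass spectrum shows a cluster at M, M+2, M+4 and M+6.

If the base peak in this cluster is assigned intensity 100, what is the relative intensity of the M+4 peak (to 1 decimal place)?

92.9

Term probabilities: M 0.1393, M+2 0.3883, M+4 0.3607, M+6 0.1117. Base peak = M+2.
P(M+2) = C(3,1) × 0.5184^2 × 0.4816^1 = 3 × 0.26873856 × 0.4816 = 0.388273 (base)
P(M+4) = C(3,2) × 0.5184^1 × 0.4816^2 = 3 × 0.5184 × 0.23193856 = 0.360711
Relative intensity = 0.360711 / 0.388273 × 100 = 92.9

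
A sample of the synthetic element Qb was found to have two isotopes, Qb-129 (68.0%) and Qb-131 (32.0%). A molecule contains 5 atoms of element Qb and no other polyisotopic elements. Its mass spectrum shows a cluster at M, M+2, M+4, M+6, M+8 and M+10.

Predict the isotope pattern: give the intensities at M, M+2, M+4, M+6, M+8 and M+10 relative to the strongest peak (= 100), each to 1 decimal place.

Each Qb atom is independently Qb-129 (p = 0.680) or Qb-131 (q = 0.320); the cluster is the binomial expansion (p + q)^5.
P(M) = 0.680^5 = 0.145393
P(M+2) = 5 × 0.680^4 × 0.320^1 = 0.342102
P(M+4) = 10 × 0.680^3 × 0.320^2 = 0.321978
P(M+6) = 10 × 0.680^2 × 0.320^3 = 0.151519
P(M+8) = 5 × 0.680^1 × 0.320^4 = 0.035652
P(M+10) = 0.320^5 = 0.003355
The M+2 peak is largest (0.342102); scaling to 100 gives 42.5 : 100.0 : 94.1 : 44.3 : 10.4 : 1.0.

42.5 : 100.0 : 94.1 : 44.3 : 10.4 : 1.0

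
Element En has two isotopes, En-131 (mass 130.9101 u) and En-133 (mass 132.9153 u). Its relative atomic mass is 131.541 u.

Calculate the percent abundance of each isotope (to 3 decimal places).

Writing the weighted mean with unknown fraction x of En-131:
130.9101·x + 132.9153·(1 − x) = 131.541
(130.9101 − 132.9153)·x = 131.541 − 132.9153
x = -1.3743 / -2.0052 = 0.68537 → 68.537% En-131, 31.463% En-133.

En-131: 68.537%, En-133: 31.463%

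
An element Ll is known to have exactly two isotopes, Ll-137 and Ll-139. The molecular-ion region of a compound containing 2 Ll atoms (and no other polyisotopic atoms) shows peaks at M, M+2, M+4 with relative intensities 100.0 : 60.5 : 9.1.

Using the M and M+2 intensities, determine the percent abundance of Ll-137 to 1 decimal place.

Write p for the Ll-137 fraction. I(M+2)/I(M) = [C(2,1)·p^1·(1−p)] / p^2 = 2·(1−p)/p = 60.5/100.0 = 0.6050
(1−p)/p = 0.6050/2 = 0.3025  ⇒  p = 1/(1 + 0.3025) = 0.7678
Ll-137: 76.8%, Ll-139: 23.2%.

76.8%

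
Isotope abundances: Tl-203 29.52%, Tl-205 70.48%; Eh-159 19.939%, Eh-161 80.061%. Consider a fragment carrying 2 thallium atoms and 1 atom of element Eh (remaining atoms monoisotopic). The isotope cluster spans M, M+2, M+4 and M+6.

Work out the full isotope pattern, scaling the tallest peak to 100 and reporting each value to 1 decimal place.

Thallium pattern (n=2): 0.08714304 : 0.41611392 : 0.49674304
Element Eh pattern (n=1): 0.19939 : 0.80061
Convolve the two distributions (both contribute in 2-u steps):
  M: 0.08714304×0.19939 = 0.017375
  M+2: 0.08714304×0.80061 + 0.41611392×0.19939 = 0.152737
  M+4: 0.41611392×0.80061 + 0.49674304×0.19939 = 0.432191
  M+6: 0.49674304×0.80061 = 0.397697
Scale to base peak (0.432191) = 100: 4.0 : 35.3 : 100.0 : 92.0

4.0 : 35.3 : 100.0 : 92.0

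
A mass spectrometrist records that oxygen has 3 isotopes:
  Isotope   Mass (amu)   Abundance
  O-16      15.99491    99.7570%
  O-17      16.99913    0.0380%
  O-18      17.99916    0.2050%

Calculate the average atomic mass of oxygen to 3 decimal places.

15.999 amu

Weight each isotope mass by its fractional abundance: 0.997570 × 15.99491 + 0.000380 × 16.99913 + 0.002050 × 17.99916
= 15.956042 + 0.006460 + 0.036898 = 15.999400 amu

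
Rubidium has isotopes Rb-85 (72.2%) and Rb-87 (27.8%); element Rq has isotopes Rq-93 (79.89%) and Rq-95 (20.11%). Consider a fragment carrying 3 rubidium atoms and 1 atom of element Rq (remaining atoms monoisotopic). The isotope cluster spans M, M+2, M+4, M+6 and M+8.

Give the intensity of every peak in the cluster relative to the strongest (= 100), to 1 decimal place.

Rubidium pattern (n=3): 0.37636705 : 0.43475086 : 0.16739714 : 0.02148495
Element Rq pattern (n=1): 0.7989 : 0.2011
Convolve the two distributions (both contribute in 2-u steps):
  M: 0.37636705×0.7989 = 0.300680
  M+2: 0.37636705×0.2011 + 0.43475086×0.7989 = 0.423010
  M+4: 0.43475086×0.2011 + 0.16739714×0.7989 = 0.221162
  M+6: 0.16739714×0.2011 + 0.02148495×0.7989 = 0.050828
  M+8: 0.02148495×0.2011 = 0.004321
Scale to base peak (0.423010) = 100: 71.1 : 100.0 : 52.3 : 12.0 : 1.0

71.1 : 100.0 : 52.3 : 12.0 : 1.0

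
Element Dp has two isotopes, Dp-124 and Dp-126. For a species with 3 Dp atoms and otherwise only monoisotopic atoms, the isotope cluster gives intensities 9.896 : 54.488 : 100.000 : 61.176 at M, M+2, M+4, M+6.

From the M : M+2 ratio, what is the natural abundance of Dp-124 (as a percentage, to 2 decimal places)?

35.27%

If p is the fraction of Dp that is Dp-124, then I(M+2)/I(M) = [C(3,1)·p^2·(1−p)] / p^3 = 3·(1−p)/p = 54.488/9.896 = 5.5061
(1−p)/p = 5.5061/3 = 1.8354  ⇒  p = 1/(1 + 1.8354) = 0.3527
Dp-124: 35.27%, Dp-126: 64.73%.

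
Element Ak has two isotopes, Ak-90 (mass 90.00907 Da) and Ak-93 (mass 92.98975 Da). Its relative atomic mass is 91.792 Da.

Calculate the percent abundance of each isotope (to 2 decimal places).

Let x be the fractional abundance of Ak-90; then Ak-93 has abundance 1 − x.
90.00907·x + 92.98975·(1 − x) = 91.792
(90.00907 − 92.98975)·x = 91.792 − 92.98975
x = -1.19775 / -2.98068 = 0.40184 → 40.18% Ak-90, 59.82% Ak-93.

Ak-90: 40.18%, Ak-93: 59.82%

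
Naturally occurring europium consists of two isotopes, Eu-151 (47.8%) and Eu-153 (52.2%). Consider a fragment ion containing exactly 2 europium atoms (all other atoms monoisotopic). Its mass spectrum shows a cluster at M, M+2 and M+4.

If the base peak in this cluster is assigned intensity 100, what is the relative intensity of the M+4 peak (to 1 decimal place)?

Term probabilities: M 0.2285, M+2 0.4990, M+4 0.2725. Base peak = M+2.
P(M+2) = C(2,1) × 0.478^1 × 0.522^1 = 2 × 0.4780 × 0.5220 = 0.499032 (base)
P(M+4) = C(2,2) × 0.478^0 × 0.522^2 = 1 × 1.0000 × 0.272484 = 0.272484
Relative intensity = 0.272484 / 0.499032 × 100 = 54.6

54.6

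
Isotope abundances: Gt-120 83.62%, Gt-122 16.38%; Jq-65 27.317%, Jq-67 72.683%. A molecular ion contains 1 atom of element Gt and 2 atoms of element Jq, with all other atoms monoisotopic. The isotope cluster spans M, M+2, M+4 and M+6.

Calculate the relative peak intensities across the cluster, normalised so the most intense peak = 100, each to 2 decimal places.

Element Gt pattern (n=1): 0.8362 : 0.1638
Element Jq pattern (n=2): 0.07462185 : 0.3970963 : 0.52828185
Convolve the two distributions (both contribute in 2-u steps):
  M: 0.8362×0.07462185 = 0.062399
  M+2: 0.8362×0.3970963 + 0.1638×0.07462185 = 0.344275
  M+4: 0.8362×0.52828185 + 0.1638×0.3970963 = 0.506794
  M+6: 0.1638×0.52828185 = 0.086533
Scale to base peak (0.506794) = 100: 12.31 : 67.93 : 100.00 : 17.07

12.31 : 67.93 : 100.00 : 17.07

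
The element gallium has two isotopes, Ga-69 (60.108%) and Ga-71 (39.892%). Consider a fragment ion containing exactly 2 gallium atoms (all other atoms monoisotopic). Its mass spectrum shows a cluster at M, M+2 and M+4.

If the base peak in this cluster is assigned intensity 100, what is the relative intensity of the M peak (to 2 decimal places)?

75.34

Term probabilities: M 0.3613, M+2 0.4796, M+4 0.1591. Base peak = M+2.
P(M+2) = C(2,1) × 0.60108^1 × 0.39892^1 = 2 × 0.60108 × 0.39892 = 0.479566 (base)
P(M) = C(2,0) × 0.60108^2 × 0.39892^0 = 1 × 0.36129717 × 1.0000 = 0.361297
Relative intensity = 0.361297 / 0.479566 × 100 = 75.34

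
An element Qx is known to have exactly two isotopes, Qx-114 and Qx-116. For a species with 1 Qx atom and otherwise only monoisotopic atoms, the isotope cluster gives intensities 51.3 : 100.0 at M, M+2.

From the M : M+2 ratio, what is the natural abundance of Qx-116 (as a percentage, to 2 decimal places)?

66.09%

If p is the fraction of Qx that is Qx-114, then I(M+2)/I(M) = [C(1,1)·p^0·(1−p)] / p^1 = 1·(1−p)/p = 100.0/51.3 = 1.9493
(1−p)/p = 1.9493/1 = 1.9493  ⇒  p = 1/(1 + 1.9493) = 0.3391
Qx-114: 33.91%, Qx-116: 66.09%.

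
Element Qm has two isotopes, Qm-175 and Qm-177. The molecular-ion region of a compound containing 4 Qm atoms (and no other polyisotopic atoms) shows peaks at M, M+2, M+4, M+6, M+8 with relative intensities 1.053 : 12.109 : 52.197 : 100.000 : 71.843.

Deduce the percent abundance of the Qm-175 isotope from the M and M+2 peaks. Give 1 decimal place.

Let p = fractional abundance of Qm-175. I(M+2)/I(M) = [C(4,1)·p^3·(1−p)] / p^4 = 4·(1−p)/p = 12.109/1.053 = 11.4995
(1−p)/p = 11.4995/4 = 2.8749  ⇒  p = 1/(1 + 2.8749) = 0.2581
Qm-175: 25.8%, Qm-177: 74.2%.

25.8%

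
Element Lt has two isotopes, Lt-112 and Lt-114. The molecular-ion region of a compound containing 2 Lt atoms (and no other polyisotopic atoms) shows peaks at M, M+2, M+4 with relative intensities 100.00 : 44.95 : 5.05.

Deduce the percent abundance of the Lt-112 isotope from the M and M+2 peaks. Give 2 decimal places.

81.65%

Let p = fractional abundance of Lt-112. I(M+2)/I(M) = [C(2,1)·p^1·(1−p)] / p^2 = 2·(1−p)/p = 44.95/100.00 = 0.4495
(1−p)/p = 0.4495/2 = 0.2248  ⇒  p = 1/(1 + 0.2248) = 0.8165
Lt-112: 81.65%, Lt-114: 18.35%.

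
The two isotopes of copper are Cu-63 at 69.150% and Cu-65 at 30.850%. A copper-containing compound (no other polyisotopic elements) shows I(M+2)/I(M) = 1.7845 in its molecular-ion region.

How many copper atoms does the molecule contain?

4

The M+2/M ratio from n Cu atoms is n · q/p = n · 0.30850/0.69150.
n = 1.7845 × 0.69150/0.30850 = 4.00 ≈ 4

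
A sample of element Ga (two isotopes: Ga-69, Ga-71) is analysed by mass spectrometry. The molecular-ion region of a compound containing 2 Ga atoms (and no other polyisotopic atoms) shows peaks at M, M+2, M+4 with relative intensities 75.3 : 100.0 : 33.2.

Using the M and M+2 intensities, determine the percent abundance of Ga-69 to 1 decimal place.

60.1%

If p is the fraction of Ga that is Ga-69, then I(M+2)/I(M) = [C(2,1)·p^1·(1−p)] / p^2 = 2·(1−p)/p = 100.0/75.3 = 1.3280
(1−p)/p = 1.3280/2 = 0.6640  ⇒  p = 1/(1 + 0.6640) = 0.6010
Ga-69: 60.1%, Ga-71: 39.9%.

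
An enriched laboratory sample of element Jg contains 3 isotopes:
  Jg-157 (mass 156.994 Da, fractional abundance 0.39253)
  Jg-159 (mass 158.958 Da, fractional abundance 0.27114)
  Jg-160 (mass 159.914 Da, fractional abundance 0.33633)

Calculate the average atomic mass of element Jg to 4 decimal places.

Weight each isotope mass by its fractional abundance: 0.39253 × 156.994 + 0.27114 × 158.958 + 0.33633 × 159.914
= 61.62485 + 43.09987 + 53.78388 = 158.50860 Da

158.5086 Da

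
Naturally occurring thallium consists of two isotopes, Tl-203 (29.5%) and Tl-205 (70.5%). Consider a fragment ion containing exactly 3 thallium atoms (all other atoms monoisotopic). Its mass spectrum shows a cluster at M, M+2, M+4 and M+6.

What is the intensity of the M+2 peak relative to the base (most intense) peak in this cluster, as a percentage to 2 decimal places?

41.84%

Binomial terms of (0.295 + 0.705)^3: M 0.0257, M+2 0.1841, M+4 0.4399, M+6 0.3504 → M+4 is the base peak.
P(M+4) = C(3,2) × 0.295^1 × 0.705^2 = 3 × 0.2950 × 0.497025 = 0.439867 (base)
P(M+2) = C(3,1) × 0.295^2 × 0.705^1 = 3 × 0.087025 × 0.7050 = 0.184058
Relative intensity = 0.184058 / 0.439867 × 100 = 41.84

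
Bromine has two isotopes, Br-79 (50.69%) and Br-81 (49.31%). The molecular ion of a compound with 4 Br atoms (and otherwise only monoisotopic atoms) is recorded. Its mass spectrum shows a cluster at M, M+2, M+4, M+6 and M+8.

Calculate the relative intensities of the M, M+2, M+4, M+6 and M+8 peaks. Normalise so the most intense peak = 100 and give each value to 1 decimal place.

17.6 : 68.5 : 100.0 : 64.9 : 15.8

Expanding (0.5069 + 0.4931)^4:
P(M) = 0.5069^4 = 0.066022
P(M+2) = 4 × 0.5069^3 × 0.4931^1 = 0.256899
P(M+4) = 6 × 0.5069^2 × 0.4931^2 = 0.374857
P(M+6) = 4 × 0.5069^1 × 0.4931^3 = 0.243101
P(M+8) = 0.4931^4 = 0.059121
The M+4 peak is largest (0.374857); scaling to 100 gives 17.6 : 68.5 : 100.0 : 64.9 : 15.8.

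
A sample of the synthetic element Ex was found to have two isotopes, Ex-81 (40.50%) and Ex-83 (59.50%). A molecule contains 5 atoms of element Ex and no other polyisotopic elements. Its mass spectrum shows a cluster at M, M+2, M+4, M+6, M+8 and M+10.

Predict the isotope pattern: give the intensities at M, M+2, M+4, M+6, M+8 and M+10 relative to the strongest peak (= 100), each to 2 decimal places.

3.15 : 23.17 : 68.07 : 100.00 : 73.46 : 21.58

The 5 Ex atoms are independent, so intensities follow the terms of (0.4050 + 0.5950)^5.
P(M) = 0.4050^5 = 0.010896
P(M+2) = 5 × 0.4050^4 × 0.5950^1 = 0.080040
P(M+4) = 10 × 0.4050^3 × 0.5950^2 = 0.235179
P(M+6) = 10 × 0.4050^2 × 0.5950^3 = 0.345510
P(M+8) = 5 × 0.4050^1 × 0.5950^4 = 0.253801
P(M+10) = 0.5950^5 = 0.074574
The M+6 peak is largest (0.345510); scaling to 100 gives 3.15 : 23.17 : 68.07 : 100.00 : 73.46 : 21.58.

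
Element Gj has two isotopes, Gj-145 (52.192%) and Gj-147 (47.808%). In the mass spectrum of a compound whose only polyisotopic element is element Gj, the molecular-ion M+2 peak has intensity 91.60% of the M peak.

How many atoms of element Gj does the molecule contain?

With n Gj atoms, P(M+2)/P(M) = C(n,1)·p^(n−1)q / p^n = n·q/p = n · 0.47808/0.52192.
n = 0.9160 × 0.52192/0.47808 = 1.00 ≈ 1

1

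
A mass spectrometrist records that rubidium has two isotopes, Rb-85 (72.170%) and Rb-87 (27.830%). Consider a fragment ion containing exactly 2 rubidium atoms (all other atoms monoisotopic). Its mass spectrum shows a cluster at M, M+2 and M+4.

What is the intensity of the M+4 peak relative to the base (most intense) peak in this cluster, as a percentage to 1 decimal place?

14.9%

(0.72170 + 0.27830)^2 gives M 0.5209, M+2 0.4017, M+4 0.0775; the largest is M.
P(M) = C(2,0) × 0.72170^2 × 0.27830^0 = 1 × 0.52085089 × 1.0000 = 0.520851 (base)
P(M+4) = C(2,2) × 0.72170^0 × 0.27830^2 = 1 × 1.0000 × 0.07745089 = 0.077451
Relative intensity = 0.077451 / 0.520851 × 100 = 14.9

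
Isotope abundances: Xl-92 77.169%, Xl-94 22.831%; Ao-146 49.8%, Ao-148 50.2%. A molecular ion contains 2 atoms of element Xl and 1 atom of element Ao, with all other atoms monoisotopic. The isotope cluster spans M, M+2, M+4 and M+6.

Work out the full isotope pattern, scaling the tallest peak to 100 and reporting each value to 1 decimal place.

62.5 : 100.0 : 42.8 : 5.5

Element Xl pattern (n=2): 0.59550546 : 0.35236909 : 0.05212546
Element Ao pattern (n=1): 0.4980 : 0.5020
Convolve the two distributions (both contribute in 2-u steps):
  M: 0.59550546×0.4980 = 0.296562
  M+2: 0.59550546×0.5020 + 0.35236909×0.4980 = 0.474424
  M+4: 0.35236909×0.5020 + 0.05212546×0.4980 = 0.202848
  M+6: 0.05212546×0.5020 = 0.026167
Scale to base peak (0.474424) = 100: 62.5 : 100.0 : 42.8 : 5.5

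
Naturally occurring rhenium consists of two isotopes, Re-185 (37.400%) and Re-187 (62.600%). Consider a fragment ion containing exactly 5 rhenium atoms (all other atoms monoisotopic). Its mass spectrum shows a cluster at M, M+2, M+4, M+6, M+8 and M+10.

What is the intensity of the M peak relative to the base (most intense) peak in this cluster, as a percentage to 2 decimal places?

Binomial terms of (0.37400 + 0.62600)^5: M 0.0073, M+2 0.0612, M+4 0.2050, M+6 0.3431, M+8 0.2872, M+10 0.0961 → M+6 is the base peak.
P(M+6) = C(5,3) × 0.37400^2 × 0.62600^3 = 10 × 0.139876 × 0.24531438 = 0.343136 (base)
P(M) = C(5,0) × 0.37400^5 × 0.62600^0 = 1 × 0.00731742 × 1.0000 = 0.007317
Relative intensity = 0.007317 / 0.343136 × 100 = 2.13

2.13%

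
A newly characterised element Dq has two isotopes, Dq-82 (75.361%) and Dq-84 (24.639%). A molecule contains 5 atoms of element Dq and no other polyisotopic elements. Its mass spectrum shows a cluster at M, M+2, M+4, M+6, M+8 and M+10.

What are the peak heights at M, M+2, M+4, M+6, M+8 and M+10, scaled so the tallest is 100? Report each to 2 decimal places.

61.17 : 100.00 : 65.39 : 21.38 : 3.49 : 0.23

Expanding (0.75361 + 0.24639)^5:
P(M) = 0.75361^5 = 0.243071
P(M+2) = 5 × 0.75361^4 × 0.24639^1 = 0.397356
P(M+4) = 10 × 0.75361^3 × 0.24639^2 = 0.259828
P(M+6) = 10 × 0.75361^2 × 0.24639^3 = 0.084950
P(M+8) = 5 × 0.75361^1 × 0.24639^4 = 0.013887
P(M+10) = 0.24639^5 = 0.000908
The M+2 peak is largest (0.397356); scaling to 100 gives 61.17 : 100.00 : 65.39 : 21.38 : 3.49 : 0.23.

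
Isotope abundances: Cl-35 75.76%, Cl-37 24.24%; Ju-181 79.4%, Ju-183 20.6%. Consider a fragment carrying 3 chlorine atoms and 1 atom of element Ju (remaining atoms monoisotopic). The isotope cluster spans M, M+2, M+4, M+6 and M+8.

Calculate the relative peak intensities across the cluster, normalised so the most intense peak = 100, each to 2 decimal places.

82.01 : 100.00 : 45.61 : 9.22 : 0.70

Chlorine pattern (n=3): 0.4348304 : 0.41738208 : 0.13354464 : 0.01424288
Element Ju pattern (n=1): 0.7940 : 0.2060
Convolve the two distributions (both contribute in 2-u steps):
  M: 0.4348304×0.7940 = 0.345255
  M+2: 0.4348304×0.2060 + 0.41738208×0.7940 = 0.420976
  M+4: 0.41738208×0.2060 + 0.13354464×0.7940 = 0.192015
  M+6: 0.13354464×0.2060 + 0.01424288×0.7940 = 0.038819
  M+8: 0.01424288×0.2060 = 0.002934
Scale to base peak (0.420976) = 100: 82.01 : 100.00 : 45.61 : 9.22 : 0.70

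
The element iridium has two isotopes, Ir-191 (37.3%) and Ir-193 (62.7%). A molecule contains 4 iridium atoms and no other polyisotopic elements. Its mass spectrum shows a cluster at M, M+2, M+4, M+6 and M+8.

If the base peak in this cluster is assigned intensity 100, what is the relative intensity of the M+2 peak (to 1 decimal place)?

35.4

Term probabilities: M 0.0194, M+2 0.1302, M+4 0.3282, M+6 0.3678, M+8 0.1546. Base peak = M+6.
P(M+6) = C(4,3) × 0.373^1 × 0.627^3 = 4 × 0.3730 × 0.24649188 = 0.367766 (base)
P(M+2) = C(4,1) × 0.373^3 × 0.627^1 = 4 × 0.05189512 × 0.6270 = 0.130153
Relative intensity = 0.130153 / 0.367766 × 100 = 35.4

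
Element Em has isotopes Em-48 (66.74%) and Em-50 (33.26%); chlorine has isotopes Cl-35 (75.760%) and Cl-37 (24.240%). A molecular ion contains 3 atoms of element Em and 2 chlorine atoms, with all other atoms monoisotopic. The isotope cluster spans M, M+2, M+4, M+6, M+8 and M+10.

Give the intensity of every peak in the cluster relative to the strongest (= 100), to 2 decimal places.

46.84 : 100.00 : 84.50 : 35.30 : 7.28 : 0.59

Element Em pattern (n=3): 0.29727515 : 0.44444283 : 0.22148889 : 0.03679313
Chlorine pattern (n=2): 0.57395776 : 0.36728448 : 0.05875776
Convolve the two distributions (both contribute in 2-u steps):
  M: 0.29727515×0.57395776 = 0.170623
  M+2: 0.29727515×0.36728448 + 0.44444283×0.57395776 = 0.364276
  M+4: 0.29727515×0.05875776 + 0.44444283×0.36728448 + 0.22148889×0.57395776 = 0.307829
  M+6: 0.44444283×0.05875776 + 0.22148889×0.36728448 + 0.03679313×0.57395776 = 0.128582
  M+8: 0.22148889×0.05875776 + 0.03679313×0.36728448 = 0.026528
  M+10: 0.03679313×0.05875776 = 0.002162
Scale to base peak (0.364276) = 100: 46.84 : 100.00 : 84.50 : 35.30 : 7.28 : 0.59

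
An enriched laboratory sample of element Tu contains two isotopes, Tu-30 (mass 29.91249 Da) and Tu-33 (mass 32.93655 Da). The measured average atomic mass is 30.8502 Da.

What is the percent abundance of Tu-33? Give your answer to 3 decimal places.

31.008%

Let x be the fractional abundance of Tu-30; then Tu-33 has abundance 1 − x.
29.91249·x + 32.93655·(1 − x) = 30.8502
(29.91249 − 32.93655)·x = 30.8502 − 32.93655
x = -2.08635 / -3.02406 = 0.68992 → 68.992% Tu-30, 31.008% Tu-33.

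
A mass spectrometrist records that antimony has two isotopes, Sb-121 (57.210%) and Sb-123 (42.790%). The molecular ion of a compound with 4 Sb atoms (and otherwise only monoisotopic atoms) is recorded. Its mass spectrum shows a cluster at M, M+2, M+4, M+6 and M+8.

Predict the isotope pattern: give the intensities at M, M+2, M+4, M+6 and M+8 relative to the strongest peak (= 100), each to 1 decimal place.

29.8 : 89.1 : 100.0 : 49.9 : 9.3

Each Sb atom is independently Sb-121 (p = 0.57210) or Sb-123 (q = 0.42790); the cluster is the binomial expansion (p + q)^4.
P(M) = 0.57210^4 = 0.107124
P(M+2) = 4 × 0.57210^3 × 0.42790^1 = 0.320493
P(M+4) = 6 × 0.57210^2 × 0.42790^2 = 0.359567
P(M+6) = 4 × 0.57210^1 × 0.42790^3 = 0.179291
P(M+8) = 0.42790^4 = 0.033525
The M+4 peak is largest (0.359567); scaling to 100 gives 29.8 : 89.1 : 100.0 : 49.9 : 9.3.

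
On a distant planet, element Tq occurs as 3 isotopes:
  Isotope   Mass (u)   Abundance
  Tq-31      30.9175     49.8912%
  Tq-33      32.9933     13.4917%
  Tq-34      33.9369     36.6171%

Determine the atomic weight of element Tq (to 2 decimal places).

32.30 u

The abundance-weighted mean is 0.498912 × 30.9175 + 0.134917 × 32.9933 + 0.366171 × 33.9369
= 15.42511 + 4.45136 + 12.42671 = 32.30318 u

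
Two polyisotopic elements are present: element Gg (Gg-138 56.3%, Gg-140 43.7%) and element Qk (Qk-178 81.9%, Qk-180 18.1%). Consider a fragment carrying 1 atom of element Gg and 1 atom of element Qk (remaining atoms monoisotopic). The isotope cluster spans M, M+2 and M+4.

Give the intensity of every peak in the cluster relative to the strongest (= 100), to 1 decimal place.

100.0 : 99.7 : 17.2

Element Gg pattern (n=1): 0.5630 : 0.4370
Element Qk pattern (n=1): 0.8190 : 0.1810
Convolve the two distributions (both contribute in 2-u steps):
  M: 0.5630×0.8190 = 0.461097
  M+2: 0.5630×0.1810 + 0.4370×0.8190 = 0.459806
  M+4: 0.4370×0.1810 = 0.079097
Scale to base peak (0.461097) = 100: 100.0 : 99.7 : 17.2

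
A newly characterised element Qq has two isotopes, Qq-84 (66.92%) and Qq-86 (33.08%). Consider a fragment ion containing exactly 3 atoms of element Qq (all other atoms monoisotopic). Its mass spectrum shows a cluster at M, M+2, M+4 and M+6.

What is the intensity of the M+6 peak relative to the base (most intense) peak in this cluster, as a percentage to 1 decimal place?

8.1%

Binomial terms of (0.6692 + 0.3308)^3: M 0.2997, M+2 0.4444, M+4 0.2197, M+6 0.0362 → M+2 is the base peak.
P(M+2) = C(3,1) × 0.6692^2 × 0.3308^1 = 3 × 0.44782864 × 0.3308 = 0.444425 (base)
P(M+6) = C(3,3) × 0.6692^0 × 0.3308^3 = 1 × 1.0000 × 0.03619899 = 0.036199
Relative intensity = 0.036199 / 0.444425 × 100 = 8.1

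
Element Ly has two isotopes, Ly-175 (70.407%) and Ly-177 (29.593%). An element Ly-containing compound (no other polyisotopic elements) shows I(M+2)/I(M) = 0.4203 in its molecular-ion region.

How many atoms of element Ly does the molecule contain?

The M+2/M ratio from n Ly atoms is n · q/p = n · 0.29593/0.70407.
n = 0.4203 × 0.70407/0.29593 = 1.00 ≈ 1

1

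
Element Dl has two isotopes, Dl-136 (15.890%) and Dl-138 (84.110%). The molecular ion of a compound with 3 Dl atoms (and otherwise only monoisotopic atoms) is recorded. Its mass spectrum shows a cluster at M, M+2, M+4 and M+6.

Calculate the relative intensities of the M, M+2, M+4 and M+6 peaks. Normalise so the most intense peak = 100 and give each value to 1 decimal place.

The 3 Dl atoms are independent, so intensities follow the terms of (0.15890 + 0.84110)^3.
P(M) = 0.15890^3 = 0.004012
P(M+2) = 3 × 0.15890^2 × 0.84110^1 = 0.063711
P(M+4) = 3 × 0.15890^1 × 0.84110^2 = 0.337241
P(M+6) = 0.84110^3 = 0.595036
The M+6 peak is largest (0.595036); scaling to 100 gives 0.7 : 10.7 : 56.7 : 100.0.

0.7 : 10.7 : 56.7 : 100.0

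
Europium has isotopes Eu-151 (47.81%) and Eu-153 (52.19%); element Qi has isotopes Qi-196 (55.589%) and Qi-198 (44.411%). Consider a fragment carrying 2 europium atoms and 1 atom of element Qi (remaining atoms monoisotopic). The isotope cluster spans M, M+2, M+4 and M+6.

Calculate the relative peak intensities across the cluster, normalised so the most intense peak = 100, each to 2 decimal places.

33.53 : 100.00 : 98.45 : 31.92

Europium pattern (n=2): 0.22857961 : 0.49904078 : 0.27237961
Element Qi pattern (n=1): 0.55589 : 0.44411
Convolve the two distributions (both contribute in 2-u steps):
  M: 0.22857961×0.55589 = 0.127065
  M+2: 0.22857961×0.44411 + 0.49904078×0.55589 = 0.378926
  M+4: 0.49904078×0.44411 + 0.27237961×0.55589 = 0.373042
  M+6: 0.27237961×0.44411 = 0.120967
Scale to base peak (0.378926) = 100: 33.53 : 100.00 : 98.45 : 31.92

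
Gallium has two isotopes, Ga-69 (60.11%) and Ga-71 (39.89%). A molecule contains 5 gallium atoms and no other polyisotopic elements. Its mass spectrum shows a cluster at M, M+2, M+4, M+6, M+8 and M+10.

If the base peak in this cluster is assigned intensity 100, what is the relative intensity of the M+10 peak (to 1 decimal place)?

Term probabilities: M 0.0785, M+2 0.2604, M+4 0.3456, M+6 0.2293, M+8 0.0761, M+10 0.0101. Base peak = M+4.
P(M+4) = C(5,2) × 0.6011^3 × 0.3989^2 = 10 × 0.21719018 × 0.15912121 = 0.345596 (base)
P(M+10) = C(5,5) × 0.6011^0 × 0.3989^5 = 1 × 1.0000 × 0.01009997 = 0.010100
Relative intensity = 0.010100 / 0.345596 × 100 = 2.9

2.9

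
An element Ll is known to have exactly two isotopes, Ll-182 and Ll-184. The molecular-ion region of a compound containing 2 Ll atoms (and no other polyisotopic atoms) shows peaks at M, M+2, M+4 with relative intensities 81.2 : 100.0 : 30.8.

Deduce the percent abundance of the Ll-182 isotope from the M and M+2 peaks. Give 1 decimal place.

If p is the fraction of Ll that is Ll-182, then I(M+2)/I(M) = [C(2,1)·p^1·(1−p)] / p^2 = 2·(1−p)/p = 100.0/81.2 = 1.2315
(1−p)/p = 1.2315/2 = 0.6158  ⇒  p = 1/(1 + 0.6158) = 0.6189
Ll-182: 61.9%, Ll-184: 38.1%.

61.9%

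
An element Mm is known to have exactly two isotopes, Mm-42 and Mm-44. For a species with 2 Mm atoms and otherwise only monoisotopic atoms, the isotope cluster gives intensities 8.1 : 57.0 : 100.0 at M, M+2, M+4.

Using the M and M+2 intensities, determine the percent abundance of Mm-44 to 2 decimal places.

If p is the fraction of Mm that is Mm-42, then I(M+2)/I(M) = [C(2,1)·p^1·(1−p)] / p^2 = 2·(1−p)/p = 57.0/8.1 = 7.0370
(1−p)/p = 7.0370/2 = 3.5185  ⇒  p = 1/(1 + 3.5185) = 0.2213
Mm-42: 22.13%, Mm-44: 77.87%.

77.87%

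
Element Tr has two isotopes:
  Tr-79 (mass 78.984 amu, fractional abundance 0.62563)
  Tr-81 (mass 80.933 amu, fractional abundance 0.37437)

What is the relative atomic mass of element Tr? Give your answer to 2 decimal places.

The abundance-weighted mean is 0.62563 × 78.984 + 0.37437 × 80.933
= 49.4148 + 30.2989 = 79.7137 amu

79.71 amu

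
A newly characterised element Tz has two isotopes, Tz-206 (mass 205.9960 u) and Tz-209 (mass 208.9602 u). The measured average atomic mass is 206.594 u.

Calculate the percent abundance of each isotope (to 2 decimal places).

Writing the weighted mean with unknown fraction x of Tz-206:
205.9960·x + 208.9602·(1 − x) = 206.594
(205.9960 − 208.9602)·x = 206.594 − 208.9602
x = -2.3662 / -2.9642 = 0.79826 → 79.83% Tz-206, 20.17% Tz-209.

Tz-206: 79.83%, Tz-209: 20.17%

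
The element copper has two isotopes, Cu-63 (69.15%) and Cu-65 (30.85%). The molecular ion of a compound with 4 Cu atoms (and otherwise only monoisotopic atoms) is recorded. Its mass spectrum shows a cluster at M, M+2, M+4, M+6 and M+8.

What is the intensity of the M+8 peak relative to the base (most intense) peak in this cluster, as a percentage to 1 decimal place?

2.2%

Binomial terms of (0.6915 + 0.3085)^4: M 0.2286, M+2 0.4080, M+4 0.2731, M+6 0.0812, M+8 0.0091 → M+2 is the base peak.
P(M+2) = C(4,1) × 0.6915^3 × 0.3085^1 = 4 × 0.33065611 × 0.3085 = 0.408030 (base)
P(M+8) = C(4,4) × 0.6915^0 × 0.3085^4 = 1 × 1.0000 × 0.00905776 = 0.009058
Relative intensity = 0.009058 / 0.408030 × 100 = 2.2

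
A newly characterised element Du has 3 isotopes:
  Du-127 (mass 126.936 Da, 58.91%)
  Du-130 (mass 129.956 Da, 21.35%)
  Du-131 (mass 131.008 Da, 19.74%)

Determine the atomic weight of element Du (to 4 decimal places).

128.3846 Da

Weight each isotope mass by its fractional abundance: 0.5891 × 126.936 + 0.2135 × 129.956 + 0.1974 × 131.008
= 74.77800 + 27.74561 + 25.86098 = 128.38459 Da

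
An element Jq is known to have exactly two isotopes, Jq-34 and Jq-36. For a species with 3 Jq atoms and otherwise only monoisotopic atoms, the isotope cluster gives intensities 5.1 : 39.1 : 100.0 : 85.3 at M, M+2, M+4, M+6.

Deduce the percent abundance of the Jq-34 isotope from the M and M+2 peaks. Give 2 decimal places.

Write p for the Jq-34 fraction. I(M+2)/I(M) = [C(3,1)·p^2·(1−p)] / p^3 = 3·(1−p)/p = 39.1/5.1 = 7.6667
(1−p)/p = 7.6667/3 = 2.5556  ⇒  p = 1/(1 + 2.5556) = 0.2812
Jq-34: 28.12%, Jq-36: 71.88%.

28.12%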